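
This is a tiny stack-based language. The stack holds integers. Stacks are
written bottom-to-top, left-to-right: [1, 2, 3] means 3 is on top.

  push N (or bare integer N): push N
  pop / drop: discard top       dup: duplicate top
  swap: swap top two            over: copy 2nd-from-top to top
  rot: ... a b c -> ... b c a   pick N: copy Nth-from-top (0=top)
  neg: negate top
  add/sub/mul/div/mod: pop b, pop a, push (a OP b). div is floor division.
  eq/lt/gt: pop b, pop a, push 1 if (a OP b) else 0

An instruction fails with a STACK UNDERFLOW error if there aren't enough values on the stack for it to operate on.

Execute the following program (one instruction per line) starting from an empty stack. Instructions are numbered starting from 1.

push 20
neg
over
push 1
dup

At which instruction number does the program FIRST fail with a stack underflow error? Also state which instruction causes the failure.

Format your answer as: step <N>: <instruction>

Answer: step 3: over

Derivation:
Step 1 ('push 20'): stack = [20], depth = 1
Step 2 ('neg'): stack = [-20], depth = 1
Step 3 ('over'): needs 2 value(s) but depth is 1 — STACK UNDERFLOW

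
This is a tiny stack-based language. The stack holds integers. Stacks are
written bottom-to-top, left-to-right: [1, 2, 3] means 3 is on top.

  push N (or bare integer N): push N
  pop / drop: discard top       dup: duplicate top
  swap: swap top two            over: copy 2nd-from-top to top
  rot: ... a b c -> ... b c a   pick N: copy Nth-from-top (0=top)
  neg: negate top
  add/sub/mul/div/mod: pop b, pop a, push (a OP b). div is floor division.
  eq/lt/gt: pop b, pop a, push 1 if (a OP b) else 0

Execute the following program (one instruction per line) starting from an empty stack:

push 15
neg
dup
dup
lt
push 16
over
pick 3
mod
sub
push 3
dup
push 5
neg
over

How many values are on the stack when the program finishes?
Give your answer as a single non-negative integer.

Answer: 7

Derivation:
After 'push 15': stack = [15] (depth 1)
After 'neg': stack = [-15] (depth 1)
After 'dup': stack = [-15, -15] (depth 2)
After 'dup': stack = [-15, -15, -15] (depth 3)
After 'lt': stack = [-15, 0] (depth 2)
After 'push 16': stack = [-15, 0, 16] (depth 3)
After 'over': stack = [-15, 0, 16, 0] (depth 4)
After 'pick 3': stack = [-15, 0, 16, 0, -15] (depth 5)
After 'mod': stack = [-15, 0, 16, 0] (depth 4)
After 'sub': stack = [-15, 0, 16] (depth 3)
After 'push 3': stack = [-15, 0, 16, 3] (depth 4)
After 'dup': stack = [-15, 0, 16, 3, 3] (depth 5)
After 'push 5': stack = [-15, 0, 16, 3, 3, 5] (depth 6)
After 'neg': stack = [-15, 0, 16, 3, 3, -5] (depth 6)
After 'over': stack = [-15, 0, 16, 3, 3, -5, 3] (depth 7)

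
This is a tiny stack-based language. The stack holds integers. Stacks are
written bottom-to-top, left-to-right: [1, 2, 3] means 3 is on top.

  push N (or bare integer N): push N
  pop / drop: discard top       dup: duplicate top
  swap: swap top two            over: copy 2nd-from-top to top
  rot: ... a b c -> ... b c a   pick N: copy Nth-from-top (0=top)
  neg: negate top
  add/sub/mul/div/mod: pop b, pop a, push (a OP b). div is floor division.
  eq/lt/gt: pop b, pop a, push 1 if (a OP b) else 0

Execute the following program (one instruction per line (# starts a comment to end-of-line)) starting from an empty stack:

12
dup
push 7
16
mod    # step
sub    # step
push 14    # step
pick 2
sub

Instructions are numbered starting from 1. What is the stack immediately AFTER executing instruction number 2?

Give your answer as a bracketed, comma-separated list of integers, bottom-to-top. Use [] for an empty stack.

Step 1 ('12'): [12]
Step 2 ('dup'): [12, 12]

Answer: [12, 12]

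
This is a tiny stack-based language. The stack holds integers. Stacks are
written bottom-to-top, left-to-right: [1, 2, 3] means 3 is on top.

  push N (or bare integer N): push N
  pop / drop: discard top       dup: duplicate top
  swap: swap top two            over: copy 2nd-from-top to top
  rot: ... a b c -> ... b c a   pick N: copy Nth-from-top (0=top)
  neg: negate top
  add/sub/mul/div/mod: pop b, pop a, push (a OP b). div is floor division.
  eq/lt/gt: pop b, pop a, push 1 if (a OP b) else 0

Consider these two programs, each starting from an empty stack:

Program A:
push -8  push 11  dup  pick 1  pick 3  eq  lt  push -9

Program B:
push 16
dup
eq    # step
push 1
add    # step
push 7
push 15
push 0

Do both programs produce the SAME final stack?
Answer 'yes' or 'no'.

Answer: no

Derivation:
Program A trace:
  After 'push -8': [-8]
  After 'push 11': [-8, 11]
  After 'dup': [-8, 11, 11]
  After 'pick 1': [-8, 11, 11, 11]
  After 'pick 3': [-8, 11, 11, 11, -8]
  After 'eq': [-8, 11, 11, 0]
  After 'lt': [-8, 11, 0]
  After 'push -9': [-8, 11, 0, -9]
Program A final stack: [-8, 11, 0, -9]

Program B trace:
  After 'push 16': [16]
  After 'dup': [16, 16]
  After 'eq': [1]
  After 'push 1': [1, 1]
  After 'add': [2]
  After 'push 7': [2, 7]
  After 'push 15': [2, 7, 15]
  After 'push 0': [2, 7, 15, 0]
Program B final stack: [2, 7, 15, 0]
Same: no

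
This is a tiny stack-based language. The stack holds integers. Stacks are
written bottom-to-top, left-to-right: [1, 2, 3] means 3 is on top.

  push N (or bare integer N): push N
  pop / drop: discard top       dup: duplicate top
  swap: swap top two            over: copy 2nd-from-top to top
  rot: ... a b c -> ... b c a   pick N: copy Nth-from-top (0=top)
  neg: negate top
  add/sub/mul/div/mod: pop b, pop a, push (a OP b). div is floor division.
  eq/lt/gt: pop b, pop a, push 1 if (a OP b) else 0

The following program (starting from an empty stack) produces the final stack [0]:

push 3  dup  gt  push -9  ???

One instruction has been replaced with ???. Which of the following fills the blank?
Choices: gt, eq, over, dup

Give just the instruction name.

Answer: eq

Derivation:
Stack before ???: [0, -9]
Stack after ???:  [0]
Checking each choice:
  gt: produces [1]
  eq: MATCH
  over: produces [0, -9, 0]
  dup: produces [0, -9, -9]


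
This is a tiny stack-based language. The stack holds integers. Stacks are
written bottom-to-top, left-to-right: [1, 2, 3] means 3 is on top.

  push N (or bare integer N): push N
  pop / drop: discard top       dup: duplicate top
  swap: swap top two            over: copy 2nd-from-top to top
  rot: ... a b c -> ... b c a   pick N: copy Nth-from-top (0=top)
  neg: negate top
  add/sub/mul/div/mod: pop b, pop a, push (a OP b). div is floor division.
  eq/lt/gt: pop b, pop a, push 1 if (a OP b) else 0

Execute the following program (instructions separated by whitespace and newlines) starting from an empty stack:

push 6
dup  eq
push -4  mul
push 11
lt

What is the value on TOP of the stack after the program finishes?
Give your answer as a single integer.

After 'push 6': [6]
After 'dup': [6, 6]
After 'eq': [1]
After 'push -4': [1, -4]
After 'mul': [-4]
After 'push 11': [-4, 11]
After 'lt': [1]

Answer: 1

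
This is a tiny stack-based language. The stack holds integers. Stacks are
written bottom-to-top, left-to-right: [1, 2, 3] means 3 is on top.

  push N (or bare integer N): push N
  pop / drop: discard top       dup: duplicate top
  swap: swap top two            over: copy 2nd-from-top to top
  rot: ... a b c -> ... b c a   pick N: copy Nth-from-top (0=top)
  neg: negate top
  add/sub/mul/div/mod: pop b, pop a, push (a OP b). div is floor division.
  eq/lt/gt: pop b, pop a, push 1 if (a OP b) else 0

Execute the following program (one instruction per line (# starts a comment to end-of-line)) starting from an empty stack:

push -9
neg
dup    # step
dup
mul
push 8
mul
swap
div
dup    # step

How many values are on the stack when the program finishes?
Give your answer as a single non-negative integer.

Answer: 2

Derivation:
After 'push -9': stack = [-9] (depth 1)
After 'neg': stack = [9] (depth 1)
After 'dup': stack = [9, 9] (depth 2)
After 'dup': stack = [9, 9, 9] (depth 3)
After 'mul': stack = [9, 81] (depth 2)
After 'push 8': stack = [9, 81, 8] (depth 3)
After 'mul': stack = [9, 648] (depth 2)
After 'swap': stack = [648, 9] (depth 2)
After 'div': stack = [72] (depth 1)
After 'dup': stack = [72, 72] (depth 2)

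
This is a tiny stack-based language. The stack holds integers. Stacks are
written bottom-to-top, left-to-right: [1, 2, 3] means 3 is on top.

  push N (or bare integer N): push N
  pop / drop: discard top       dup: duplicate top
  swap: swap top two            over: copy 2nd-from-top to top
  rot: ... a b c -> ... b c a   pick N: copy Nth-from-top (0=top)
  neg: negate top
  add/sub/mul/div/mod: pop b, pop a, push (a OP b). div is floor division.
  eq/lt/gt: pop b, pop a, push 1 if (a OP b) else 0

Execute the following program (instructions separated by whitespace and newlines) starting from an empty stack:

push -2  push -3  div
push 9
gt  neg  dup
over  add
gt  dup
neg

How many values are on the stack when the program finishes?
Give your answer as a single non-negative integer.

After 'push -2': stack = [-2] (depth 1)
After 'push -3': stack = [-2, -3] (depth 2)
After 'div': stack = [0] (depth 1)
After 'push 9': stack = [0, 9] (depth 2)
After 'gt': stack = [0] (depth 1)
After 'neg': stack = [0] (depth 1)
After 'dup': stack = [0, 0] (depth 2)
After 'over': stack = [0, 0, 0] (depth 3)
After 'add': stack = [0, 0] (depth 2)
After 'gt': stack = [0] (depth 1)
After 'dup': stack = [0, 0] (depth 2)
After 'neg': stack = [0, 0] (depth 2)

Answer: 2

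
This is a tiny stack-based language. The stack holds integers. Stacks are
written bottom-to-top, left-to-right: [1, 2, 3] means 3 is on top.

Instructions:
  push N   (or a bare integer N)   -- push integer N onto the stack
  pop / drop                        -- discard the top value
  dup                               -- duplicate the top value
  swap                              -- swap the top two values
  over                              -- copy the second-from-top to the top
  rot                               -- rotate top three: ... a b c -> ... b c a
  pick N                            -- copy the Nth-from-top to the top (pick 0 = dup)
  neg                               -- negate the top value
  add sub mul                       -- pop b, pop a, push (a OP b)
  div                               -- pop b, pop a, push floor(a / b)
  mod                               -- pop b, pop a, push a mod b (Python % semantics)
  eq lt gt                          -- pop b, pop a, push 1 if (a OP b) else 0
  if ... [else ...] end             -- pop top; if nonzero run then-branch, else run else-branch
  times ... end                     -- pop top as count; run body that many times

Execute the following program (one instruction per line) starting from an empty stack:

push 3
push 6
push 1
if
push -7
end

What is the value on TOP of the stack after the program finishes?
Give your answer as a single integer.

After 'push 3': [3]
After 'push 6': [3, 6]
After 'push 1': [3, 6, 1]
After 'if': [3, 6]
After 'push -7': [3, 6, -7]

Answer: -7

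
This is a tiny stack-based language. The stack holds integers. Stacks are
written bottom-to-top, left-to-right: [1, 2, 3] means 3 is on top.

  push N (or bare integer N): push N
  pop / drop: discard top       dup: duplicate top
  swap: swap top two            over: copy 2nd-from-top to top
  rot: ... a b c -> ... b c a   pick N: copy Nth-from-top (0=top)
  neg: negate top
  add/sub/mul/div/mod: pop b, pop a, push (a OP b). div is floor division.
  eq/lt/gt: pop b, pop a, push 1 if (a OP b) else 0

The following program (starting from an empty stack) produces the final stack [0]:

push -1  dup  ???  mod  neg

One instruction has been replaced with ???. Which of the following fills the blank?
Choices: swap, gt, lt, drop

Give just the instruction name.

Answer: swap

Derivation:
Stack before ???: [-1, -1]
Stack after ???:  [-1, -1]
Checking each choice:
  swap: MATCH
  gt: stack underflow (need 2, have 1)
  lt: stack underflow (need 2, have 1)
  drop: stack underflow (need 2, have 1)


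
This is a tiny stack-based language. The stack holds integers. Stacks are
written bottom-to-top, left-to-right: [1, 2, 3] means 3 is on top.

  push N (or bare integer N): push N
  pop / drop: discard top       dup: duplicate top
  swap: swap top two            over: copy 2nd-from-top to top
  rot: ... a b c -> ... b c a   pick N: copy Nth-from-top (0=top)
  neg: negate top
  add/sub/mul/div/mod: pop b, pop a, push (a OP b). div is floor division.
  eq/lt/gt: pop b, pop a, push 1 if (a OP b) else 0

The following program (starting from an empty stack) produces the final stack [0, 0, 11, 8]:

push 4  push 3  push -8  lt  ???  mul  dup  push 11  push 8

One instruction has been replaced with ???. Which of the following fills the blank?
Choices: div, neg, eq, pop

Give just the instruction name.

Stack before ???: [4, 0]
Stack after ???:  [4, 0]
Checking each choice:
  div: division by zero
  neg: MATCH
  eq: stack underflow (need 2, have 1)
  pop: stack underflow (need 2, have 1)


Answer: neg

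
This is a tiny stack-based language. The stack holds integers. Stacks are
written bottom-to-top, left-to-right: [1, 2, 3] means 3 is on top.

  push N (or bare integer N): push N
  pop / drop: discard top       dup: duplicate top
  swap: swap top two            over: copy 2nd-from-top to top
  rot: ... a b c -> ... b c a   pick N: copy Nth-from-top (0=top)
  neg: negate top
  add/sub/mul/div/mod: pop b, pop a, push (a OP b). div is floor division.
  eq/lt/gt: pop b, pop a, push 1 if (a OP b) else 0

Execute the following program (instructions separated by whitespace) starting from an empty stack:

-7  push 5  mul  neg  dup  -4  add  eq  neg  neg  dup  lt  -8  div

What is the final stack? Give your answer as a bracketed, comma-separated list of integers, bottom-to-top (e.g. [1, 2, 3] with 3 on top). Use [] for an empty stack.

After 'push -7': [-7]
After 'push 5': [-7, 5]
After 'mul': [-35]
After 'neg': [35]
After 'dup': [35, 35]
After 'push -4': [35, 35, -4]
After 'add': [35, 31]
After 'eq': [0]
After 'neg': [0]
After 'neg': [0]
After 'dup': [0, 0]
After 'lt': [0]
After 'push -8': [0, -8]
After 'div': [0]

Answer: [0]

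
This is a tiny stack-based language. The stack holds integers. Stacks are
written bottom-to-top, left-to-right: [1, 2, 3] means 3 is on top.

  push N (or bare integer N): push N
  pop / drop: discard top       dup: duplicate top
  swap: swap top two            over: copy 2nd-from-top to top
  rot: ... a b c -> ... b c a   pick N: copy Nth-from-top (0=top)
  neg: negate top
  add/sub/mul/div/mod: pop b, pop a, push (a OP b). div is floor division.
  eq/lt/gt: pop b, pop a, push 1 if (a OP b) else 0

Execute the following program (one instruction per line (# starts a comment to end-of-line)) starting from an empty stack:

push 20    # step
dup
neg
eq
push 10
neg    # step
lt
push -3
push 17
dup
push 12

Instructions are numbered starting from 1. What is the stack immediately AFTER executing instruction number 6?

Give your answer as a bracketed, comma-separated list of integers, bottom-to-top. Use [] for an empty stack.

Answer: [0, -10]

Derivation:
Step 1 ('push 20'): [20]
Step 2 ('dup'): [20, 20]
Step 3 ('neg'): [20, -20]
Step 4 ('eq'): [0]
Step 5 ('push 10'): [0, 10]
Step 6 ('neg'): [0, -10]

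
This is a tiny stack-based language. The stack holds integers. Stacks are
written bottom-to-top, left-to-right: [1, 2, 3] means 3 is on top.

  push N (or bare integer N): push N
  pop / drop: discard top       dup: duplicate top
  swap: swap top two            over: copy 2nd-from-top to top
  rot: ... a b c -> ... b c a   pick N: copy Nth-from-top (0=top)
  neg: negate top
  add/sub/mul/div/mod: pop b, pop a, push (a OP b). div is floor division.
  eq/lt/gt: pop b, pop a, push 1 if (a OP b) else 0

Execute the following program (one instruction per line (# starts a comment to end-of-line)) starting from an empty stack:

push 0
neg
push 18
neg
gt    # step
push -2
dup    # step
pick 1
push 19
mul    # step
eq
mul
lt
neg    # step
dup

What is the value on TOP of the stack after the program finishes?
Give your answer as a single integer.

Answer: 0

Derivation:
After 'push 0': [0]
After 'neg': [0]
After 'push 18': [0, 18]
After 'neg': [0, -18]
After 'gt': [1]
After 'push -2': [1, -2]
After 'dup': [1, -2, -2]
After 'pick 1': [1, -2, -2, -2]
After 'push 19': [1, -2, -2, -2, 19]
After 'mul': [1, -2, -2, -38]
After 'eq': [1, -2, 0]
After 'mul': [1, 0]
After 'lt': [0]
After 'neg': [0]
After 'dup': [0, 0]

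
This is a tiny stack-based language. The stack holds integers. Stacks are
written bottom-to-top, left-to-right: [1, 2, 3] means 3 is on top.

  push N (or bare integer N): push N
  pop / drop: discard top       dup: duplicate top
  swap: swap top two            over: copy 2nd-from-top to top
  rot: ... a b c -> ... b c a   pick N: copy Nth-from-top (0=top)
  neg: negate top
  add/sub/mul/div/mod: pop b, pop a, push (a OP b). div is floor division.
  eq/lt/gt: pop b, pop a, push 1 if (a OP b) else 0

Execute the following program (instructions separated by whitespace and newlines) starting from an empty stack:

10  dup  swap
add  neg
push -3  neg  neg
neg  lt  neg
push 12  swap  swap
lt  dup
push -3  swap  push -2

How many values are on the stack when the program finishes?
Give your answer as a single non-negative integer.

Answer: 4

Derivation:
After 'push 10': stack = [10] (depth 1)
After 'dup': stack = [10, 10] (depth 2)
After 'swap': stack = [10, 10] (depth 2)
After 'add': stack = [20] (depth 1)
After 'neg': stack = [-20] (depth 1)
After 'push -3': stack = [-20, -3] (depth 2)
After 'neg': stack = [-20, 3] (depth 2)
After 'neg': stack = [-20, -3] (depth 2)
After 'neg': stack = [-20, 3] (depth 2)
After 'lt': stack = [1] (depth 1)
After 'neg': stack = [-1] (depth 1)
After 'push 12': stack = [-1, 12] (depth 2)
After 'swap': stack = [12, -1] (depth 2)
After 'swap': stack = [-1, 12] (depth 2)
After 'lt': stack = [1] (depth 1)
After 'dup': stack = [1, 1] (depth 2)
After 'push -3': stack = [1, 1, -3] (depth 3)
After 'swap': stack = [1, -3, 1] (depth 3)
After 'push -2': stack = [1, -3, 1, -2] (depth 4)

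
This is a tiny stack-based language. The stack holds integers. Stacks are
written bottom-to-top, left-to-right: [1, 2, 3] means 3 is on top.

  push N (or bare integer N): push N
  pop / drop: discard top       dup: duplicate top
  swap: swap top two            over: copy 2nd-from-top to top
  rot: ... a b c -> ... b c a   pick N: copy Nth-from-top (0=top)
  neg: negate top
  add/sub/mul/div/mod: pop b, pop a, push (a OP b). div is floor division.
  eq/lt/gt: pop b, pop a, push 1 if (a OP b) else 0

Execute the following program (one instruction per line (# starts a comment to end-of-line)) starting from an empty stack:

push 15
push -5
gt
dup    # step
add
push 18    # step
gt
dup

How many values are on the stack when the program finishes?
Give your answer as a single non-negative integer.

Answer: 2

Derivation:
After 'push 15': stack = [15] (depth 1)
After 'push -5': stack = [15, -5] (depth 2)
After 'gt': stack = [1] (depth 1)
After 'dup': stack = [1, 1] (depth 2)
After 'add': stack = [2] (depth 1)
After 'push 18': stack = [2, 18] (depth 2)
After 'gt': stack = [0] (depth 1)
After 'dup': stack = [0, 0] (depth 2)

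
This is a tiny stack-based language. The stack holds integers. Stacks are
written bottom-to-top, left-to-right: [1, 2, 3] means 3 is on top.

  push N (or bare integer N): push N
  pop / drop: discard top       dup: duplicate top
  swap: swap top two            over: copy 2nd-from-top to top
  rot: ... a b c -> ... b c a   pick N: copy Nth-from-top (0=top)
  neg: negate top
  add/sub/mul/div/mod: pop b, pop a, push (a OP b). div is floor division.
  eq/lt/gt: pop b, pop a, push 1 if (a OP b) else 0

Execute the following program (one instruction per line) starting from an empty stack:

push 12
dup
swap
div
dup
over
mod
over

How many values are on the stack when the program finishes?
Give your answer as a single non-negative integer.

After 'push 12': stack = [12] (depth 1)
After 'dup': stack = [12, 12] (depth 2)
After 'swap': stack = [12, 12] (depth 2)
After 'div': stack = [1] (depth 1)
After 'dup': stack = [1, 1] (depth 2)
After 'over': stack = [1, 1, 1] (depth 3)
After 'mod': stack = [1, 0] (depth 2)
After 'over': stack = [1, 0, 1] (depth 3)

Answer: 3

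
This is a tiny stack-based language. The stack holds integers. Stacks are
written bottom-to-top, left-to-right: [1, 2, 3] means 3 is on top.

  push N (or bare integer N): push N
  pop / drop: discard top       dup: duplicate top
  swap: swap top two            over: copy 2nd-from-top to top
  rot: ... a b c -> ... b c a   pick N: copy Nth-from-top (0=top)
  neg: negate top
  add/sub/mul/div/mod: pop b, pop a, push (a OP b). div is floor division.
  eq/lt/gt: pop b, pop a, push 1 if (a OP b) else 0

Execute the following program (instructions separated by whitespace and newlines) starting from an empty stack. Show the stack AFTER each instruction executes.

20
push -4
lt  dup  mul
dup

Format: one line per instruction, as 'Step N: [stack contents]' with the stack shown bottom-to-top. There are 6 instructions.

Step 1: [20]
Step 2: [20, -4]
Step 3: [0]
Step 4: [0, 0]
Step 5: [0]
Step 6: [0, 0]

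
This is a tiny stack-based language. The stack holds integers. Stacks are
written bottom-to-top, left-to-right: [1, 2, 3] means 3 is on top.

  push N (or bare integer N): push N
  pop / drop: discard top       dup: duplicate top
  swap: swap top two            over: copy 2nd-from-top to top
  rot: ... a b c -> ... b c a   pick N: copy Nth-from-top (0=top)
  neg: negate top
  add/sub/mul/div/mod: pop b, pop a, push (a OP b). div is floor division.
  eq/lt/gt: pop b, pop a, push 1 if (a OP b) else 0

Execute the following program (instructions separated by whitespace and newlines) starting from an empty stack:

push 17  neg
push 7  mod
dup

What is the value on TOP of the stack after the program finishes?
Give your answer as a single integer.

After 'push 17': [17]
After 'neg': [-17]
After 'push 7': [-17, 7]
After 'mod': [4]
After 'dup': [4, 4]

Answer: 4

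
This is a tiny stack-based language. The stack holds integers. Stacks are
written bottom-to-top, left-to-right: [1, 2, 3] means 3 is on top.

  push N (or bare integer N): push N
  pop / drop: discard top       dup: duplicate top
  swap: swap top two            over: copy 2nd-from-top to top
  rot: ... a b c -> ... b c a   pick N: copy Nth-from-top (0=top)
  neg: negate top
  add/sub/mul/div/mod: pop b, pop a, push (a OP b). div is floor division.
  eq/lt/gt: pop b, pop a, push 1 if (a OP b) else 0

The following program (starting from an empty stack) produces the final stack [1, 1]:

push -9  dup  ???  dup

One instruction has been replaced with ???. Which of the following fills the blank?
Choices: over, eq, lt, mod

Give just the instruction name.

Answer: eq

Derivation:
Stack before ???: [-9, -9]
Stack after ???:  [1]
Checking each choice:
  over: produces [-9, -9, -9, -9]
  eq: MATCH
  lt: produces [0, 0]
  mod: produces [0, 0]


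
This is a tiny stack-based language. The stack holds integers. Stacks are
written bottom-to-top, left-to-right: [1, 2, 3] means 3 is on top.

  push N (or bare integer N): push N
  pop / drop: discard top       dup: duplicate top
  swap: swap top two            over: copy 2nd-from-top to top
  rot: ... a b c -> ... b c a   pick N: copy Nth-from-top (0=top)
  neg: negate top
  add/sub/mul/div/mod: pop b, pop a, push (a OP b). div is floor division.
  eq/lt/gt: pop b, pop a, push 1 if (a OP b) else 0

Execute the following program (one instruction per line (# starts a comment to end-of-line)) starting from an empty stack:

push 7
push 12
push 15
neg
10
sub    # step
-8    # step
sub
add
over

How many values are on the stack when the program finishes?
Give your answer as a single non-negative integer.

Answer: 3

Derivation:
After 'push 7': stack = [7] (depth 1)
After 'push 12': stack = [7, 12] (depth 2)
After 'push 15': stack = [7, 12, 15] (depth 3)
After 'neg': stack = [7, 12, -15] (depth 3)
After 'push 10': stack = [7, 12, -15, 10] (depth 4)
After 'sub': stack = [7, 12, -25] (depth 3)
After 'push -8': stack = [7, 12, -25, -8] (depth 4)
After 'sub': stack = [7, 12, -17] (depth 3)
After 'add': stack = [7, -5] (depth 2)
After 'over': stack = [7, -5, 7] (depth 3)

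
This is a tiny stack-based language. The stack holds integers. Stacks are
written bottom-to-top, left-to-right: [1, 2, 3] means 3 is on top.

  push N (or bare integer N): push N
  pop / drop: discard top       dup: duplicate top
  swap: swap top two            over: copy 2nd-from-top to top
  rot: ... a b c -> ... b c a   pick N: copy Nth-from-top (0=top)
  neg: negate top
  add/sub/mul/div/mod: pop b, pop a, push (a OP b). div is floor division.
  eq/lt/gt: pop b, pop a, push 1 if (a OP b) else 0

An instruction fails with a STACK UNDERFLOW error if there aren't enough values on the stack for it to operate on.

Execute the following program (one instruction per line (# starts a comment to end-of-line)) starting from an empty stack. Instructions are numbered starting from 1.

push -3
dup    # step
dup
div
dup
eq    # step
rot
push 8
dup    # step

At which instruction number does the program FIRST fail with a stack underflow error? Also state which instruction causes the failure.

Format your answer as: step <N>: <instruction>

Step 1 ('push -3'): stack = [-3], depth = 1
Step 2 ('dup'): stack = [-3, -3], depth = 2
Step 3 ('dup'): stack = [-3, -3, -3], depth = 3
Step 4 ('div'): stack = [-3, 1], depth = 2
Step 5 ('dup'): stack = [-3, 1, 1], depth = 3
Step 6 ('eq'): stack = [-3, 1], depth = 2
Step 7 ('rot'): needs 3 value(s) but depth is 2 — STACK UNDERFLOW

Answer: step 7: rot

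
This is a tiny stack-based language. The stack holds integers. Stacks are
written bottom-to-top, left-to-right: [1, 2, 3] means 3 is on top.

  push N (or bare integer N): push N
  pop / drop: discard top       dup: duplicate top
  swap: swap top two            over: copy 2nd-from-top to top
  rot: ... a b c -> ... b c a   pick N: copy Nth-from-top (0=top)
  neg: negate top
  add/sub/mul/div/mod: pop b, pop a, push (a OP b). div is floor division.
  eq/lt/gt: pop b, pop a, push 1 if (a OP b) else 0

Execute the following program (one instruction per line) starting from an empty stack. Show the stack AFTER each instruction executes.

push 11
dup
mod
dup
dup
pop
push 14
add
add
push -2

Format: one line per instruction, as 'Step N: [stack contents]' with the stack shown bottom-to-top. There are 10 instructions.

Step 1: [11]
Step 2: [11, 11]
Step 3: [0]
Step 4: [0, 0]
Step 5: [0, 0, 0]
Step 6: [0, 0]
Step 7: [0, 0, 14]
Step 8: [0, 14]
Step 9: [14]
Step 10: [14, -2]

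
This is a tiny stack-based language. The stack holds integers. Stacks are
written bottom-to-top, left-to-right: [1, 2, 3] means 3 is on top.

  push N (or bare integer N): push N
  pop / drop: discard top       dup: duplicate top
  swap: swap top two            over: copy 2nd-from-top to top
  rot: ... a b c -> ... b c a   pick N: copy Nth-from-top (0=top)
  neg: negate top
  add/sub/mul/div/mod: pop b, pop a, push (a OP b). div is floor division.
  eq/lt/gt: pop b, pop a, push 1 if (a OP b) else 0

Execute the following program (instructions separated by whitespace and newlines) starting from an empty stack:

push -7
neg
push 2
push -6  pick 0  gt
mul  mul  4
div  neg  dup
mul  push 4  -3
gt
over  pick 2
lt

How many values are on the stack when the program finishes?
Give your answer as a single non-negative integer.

After 'push -7': stack = [-7] (depth 1)
After 'neg': stack = [7] (depth 1)
After 'push 2': stack = [7, 2] (depth 2)
After 'push -6': stack = [7, 2, -6] (depth 3)
After 'pick 0': stack = [7, 2, -6, -6] (depth 4)
After 'gt': stack = [7, 2, 0] (depth 3)
After 'mul': stack = [7, 0] (depth 2)
After 'mul': stack = [0] (depth 1)
After 'push 4': stack = [0, 4] (depth 2)
After 'div': stack = [0] (depth 1)
After 'neg': stack = [0] (depth 1)
After 'dup': stack = [0, 0] (depth 2)
After 'mul': stack = [0] (depth 1)
After 'push 4': stack = [0, 4] (depth 2)
After 'push -3': stack = [0, 4, -3] (depth 3)
After 'gt': stack = [0, 1] (depth 2)
After 'over': stack = [0, 1, 0] (depth 3)
After 'pick 2': stack = [0, 1, 0, 0] (depth 4)
After 'lt': stack = [0, 1, 0] (depth 3)

Answer: 3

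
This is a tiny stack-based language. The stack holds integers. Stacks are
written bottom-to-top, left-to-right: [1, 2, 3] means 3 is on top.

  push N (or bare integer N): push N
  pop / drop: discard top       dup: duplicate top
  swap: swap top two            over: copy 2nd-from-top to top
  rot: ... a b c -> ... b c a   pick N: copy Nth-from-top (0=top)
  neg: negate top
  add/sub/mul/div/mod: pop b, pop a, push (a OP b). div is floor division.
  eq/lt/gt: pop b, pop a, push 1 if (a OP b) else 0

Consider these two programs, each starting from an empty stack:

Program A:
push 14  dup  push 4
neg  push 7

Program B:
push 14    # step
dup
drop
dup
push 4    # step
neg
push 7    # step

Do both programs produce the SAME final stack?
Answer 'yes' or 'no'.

Program A trace:
  After 'push 14': [14]
  After 'dup': [14, 14]
  After 'push 4': [14, 14, 4]
  After 'neg': [14, 14, -4]
  After 'push 7': [14, 14, -4, 7]
Program A final stack: [14, 14, -4, 7]

Program B trace:
  After 'push 14': [14]
  After 'dup': [14, 14]
  After 'drop': [14]
  After 'dup': [14, 14]
  After 'push 4': [14, 14, 4]
  After 'neg': [14, 14, -4]
  After 'push 7': [14, 14, -4, 7]
Program B final stack: [14, 14, -4, 7]
Same: yes

Answer: yes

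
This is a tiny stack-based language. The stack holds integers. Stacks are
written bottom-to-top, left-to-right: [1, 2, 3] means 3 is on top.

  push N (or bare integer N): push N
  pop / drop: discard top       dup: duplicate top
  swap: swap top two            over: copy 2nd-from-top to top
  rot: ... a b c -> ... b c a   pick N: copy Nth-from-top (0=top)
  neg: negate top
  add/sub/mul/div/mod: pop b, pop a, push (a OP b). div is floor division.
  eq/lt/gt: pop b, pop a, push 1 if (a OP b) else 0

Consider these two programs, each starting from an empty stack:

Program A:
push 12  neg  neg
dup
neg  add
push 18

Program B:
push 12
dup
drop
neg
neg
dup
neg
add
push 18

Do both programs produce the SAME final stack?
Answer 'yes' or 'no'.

Answer: yes

Derivation:
Program A trace:
  After 'push 12': [12]
  After 'neg': [-12]
  After 'neg': [12]
  After 'dup': [12, 12]
  After 'neg': [12, -12]
  After 'add': [0]
  After 'push 18': [0, 18]
Program A final stack: [0, 18]

Program B trace:
  After 'push 12': [12]
  After 'dup': [12, 12]
  After 'drop': [12]
  After 'neg': [-12]
  After 'neg': [12]
  After 'dup': [12, 12]
  After 'neg': [12, -12]
  After 'add': [0]
  After 'push 18': [0, 18]
Program B final stack: [0, 18]
Same: yes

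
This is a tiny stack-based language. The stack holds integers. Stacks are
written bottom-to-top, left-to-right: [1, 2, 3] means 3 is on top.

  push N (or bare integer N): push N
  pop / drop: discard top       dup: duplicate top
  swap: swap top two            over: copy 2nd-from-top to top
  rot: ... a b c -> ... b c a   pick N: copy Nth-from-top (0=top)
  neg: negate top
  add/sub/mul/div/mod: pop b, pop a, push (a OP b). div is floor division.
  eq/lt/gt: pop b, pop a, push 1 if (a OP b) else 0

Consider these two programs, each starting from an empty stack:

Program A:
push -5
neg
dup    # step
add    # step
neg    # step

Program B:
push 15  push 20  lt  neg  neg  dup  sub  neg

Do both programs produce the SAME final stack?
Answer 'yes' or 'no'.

Program A trace:
  After 'push -5': [-5]
  After 'neg': [5]
  After 'dup': [5, 5]
  After 'add': [10]
  After 'neg': [-10]
Program A final stack: [-10]

Program B trace:
  After 'push 15': [15]
  After 'push 20': [15, 20]
  After 'lt': [1]
  After 'neg': [-1]
  After 'neg': [1]
  After 'dup': [1, 1]
  After 'sub': [0]
  After 'neg': [0]
Program B final stack: [0]
Same: no

Answer: no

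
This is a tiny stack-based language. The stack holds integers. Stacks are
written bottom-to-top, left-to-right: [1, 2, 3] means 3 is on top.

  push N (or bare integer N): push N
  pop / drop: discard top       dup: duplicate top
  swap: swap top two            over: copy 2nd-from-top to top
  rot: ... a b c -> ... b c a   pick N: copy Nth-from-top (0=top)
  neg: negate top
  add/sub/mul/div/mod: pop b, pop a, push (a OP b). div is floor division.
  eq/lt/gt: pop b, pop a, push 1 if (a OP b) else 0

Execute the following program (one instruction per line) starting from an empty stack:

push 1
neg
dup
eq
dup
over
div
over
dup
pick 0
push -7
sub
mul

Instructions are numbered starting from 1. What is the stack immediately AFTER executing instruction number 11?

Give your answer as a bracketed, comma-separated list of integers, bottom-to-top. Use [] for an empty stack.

Step 1 ('push 1'): [1]
Step 2 ('neg'): [-1]
Step 3 ('dup'): [-1, -1]
Step 4 ('eq'): [1]
Step 5 ('dup'): [1, 1]
Step 6 ('over'): [1, 1, 1]
Step 7 ('div'): [1, 1]
Step 8 ('over'): [1, 1, 1]
Step 9 ('dup'): [1, 1, 1, 1]
Step 10 ('pick 0'): [1, 1, 1, 1, 1]
Step 11 ('push -7'): [1, 1, 1, 1, 1, -7]

Answer: [1, 1, 1, 1, 1, -7]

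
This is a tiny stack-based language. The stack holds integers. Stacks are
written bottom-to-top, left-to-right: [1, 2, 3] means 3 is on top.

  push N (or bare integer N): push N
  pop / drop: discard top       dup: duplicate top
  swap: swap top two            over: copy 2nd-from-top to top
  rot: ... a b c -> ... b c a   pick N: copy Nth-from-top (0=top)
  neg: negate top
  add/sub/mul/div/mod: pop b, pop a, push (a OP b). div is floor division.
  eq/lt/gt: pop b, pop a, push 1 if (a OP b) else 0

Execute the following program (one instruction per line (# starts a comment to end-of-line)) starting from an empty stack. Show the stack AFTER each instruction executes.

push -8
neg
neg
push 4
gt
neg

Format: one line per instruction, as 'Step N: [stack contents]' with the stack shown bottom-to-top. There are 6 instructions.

Step 1: [-8]
Step 2: [8]
Step 3: [-8]
Step 4: [-8, 4]
Step 5: [0]
Step 6: [0]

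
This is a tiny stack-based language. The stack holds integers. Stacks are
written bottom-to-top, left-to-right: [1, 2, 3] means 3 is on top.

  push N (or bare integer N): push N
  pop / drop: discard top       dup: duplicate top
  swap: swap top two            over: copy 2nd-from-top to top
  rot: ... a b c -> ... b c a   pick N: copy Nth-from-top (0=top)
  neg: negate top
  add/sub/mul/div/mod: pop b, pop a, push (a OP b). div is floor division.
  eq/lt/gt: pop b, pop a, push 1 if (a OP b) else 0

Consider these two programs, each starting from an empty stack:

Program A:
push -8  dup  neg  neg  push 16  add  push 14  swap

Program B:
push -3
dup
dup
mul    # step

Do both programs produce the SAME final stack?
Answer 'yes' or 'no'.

Program A trace:
  After 'push -8': [-8]
  After 'dup': [-8, -8]
  After 'neg': [-8, 8]
  After 'neg': [-8, -8]
  After 'push 16': [-8, -8, 16]
  After 'add': [-8, 8]
  After 'push 14': [-8, 8, 14]
  After 'swap': [-8, 14, 8]
Program A final stack: [-8, 14, 8]

Program B trace:
  After 'push -3': [-3]
  After 'dup': [-3, -3]
  After 'dup': [-3, -3, -3]
  After 'mul': [-3, 9]
Program B final stack: [-3, 9]
Same: no

Answer: no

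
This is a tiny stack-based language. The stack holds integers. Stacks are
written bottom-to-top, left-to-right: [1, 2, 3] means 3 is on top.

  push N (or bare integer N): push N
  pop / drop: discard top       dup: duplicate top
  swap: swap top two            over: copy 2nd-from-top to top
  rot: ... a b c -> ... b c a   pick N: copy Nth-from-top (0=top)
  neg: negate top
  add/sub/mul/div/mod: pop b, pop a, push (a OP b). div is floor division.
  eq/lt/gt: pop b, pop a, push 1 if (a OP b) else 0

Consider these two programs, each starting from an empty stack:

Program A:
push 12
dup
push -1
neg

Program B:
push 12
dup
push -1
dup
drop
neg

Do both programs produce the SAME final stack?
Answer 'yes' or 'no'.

Program A trace:
  After 'push 12': [12]
  After 'dup': [12, 12]
  After 'push -1': [12, 12, -1]
  After 'neg': [12, 12, 1]
Program A final stack: [12, 12, 1]

Program B trace:
  After 'push 12': [12]
  After 'dup': [12, 12]
  After 'push -1': [12, 12, -1]
  After 'dup': [12, 12, -1, -1]
  After 'drop': [12, 12, -1]
  After 'neg': [12, 12, 1]
Program B final stack: [12, 12, 1]
Same: yes

Answer: yes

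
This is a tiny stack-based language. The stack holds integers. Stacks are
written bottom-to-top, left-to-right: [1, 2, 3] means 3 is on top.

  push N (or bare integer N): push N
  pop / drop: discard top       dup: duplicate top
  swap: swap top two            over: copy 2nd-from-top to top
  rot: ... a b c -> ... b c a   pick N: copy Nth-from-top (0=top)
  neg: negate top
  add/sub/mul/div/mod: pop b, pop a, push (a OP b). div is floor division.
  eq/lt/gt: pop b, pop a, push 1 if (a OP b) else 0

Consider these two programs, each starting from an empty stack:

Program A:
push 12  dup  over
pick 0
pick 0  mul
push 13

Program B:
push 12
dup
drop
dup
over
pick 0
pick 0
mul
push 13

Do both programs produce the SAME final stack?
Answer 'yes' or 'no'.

Answer: yes

Derivation:
Program A trace:
  After 'push 12': [12]
  After 'dup': [12, 12]
  After 'over': [12, 12, 12]
  After 'pick 0': [12, 12, 12, 12]
  After 'pick 0': [12, 12, 12, 12, 12]
  After 'mul': [12, 12, 12, 144]
  After 'push 13': [12, 12, 12, 144, 13]
Program A final stack: [12, 12, 12, 144, 13]

Program B trace:
  After 'push 12': [12]
  After 'dup': [12, 12]
  After 'drop': [12]
  After 'dup': [12, 12]
  After 'over': [12, 12, 12]
  After 'pick 0': [12, 12, 12, 12]
  After 'pick 0': [12, 12, 12, 12, 12]
  After 'mul': [12, 12, 12, 144]
  After 'push 13': [12, 12, 12, 144, 13]
Program B final stack: [12, 12, 12, 144, 13]
Same: yes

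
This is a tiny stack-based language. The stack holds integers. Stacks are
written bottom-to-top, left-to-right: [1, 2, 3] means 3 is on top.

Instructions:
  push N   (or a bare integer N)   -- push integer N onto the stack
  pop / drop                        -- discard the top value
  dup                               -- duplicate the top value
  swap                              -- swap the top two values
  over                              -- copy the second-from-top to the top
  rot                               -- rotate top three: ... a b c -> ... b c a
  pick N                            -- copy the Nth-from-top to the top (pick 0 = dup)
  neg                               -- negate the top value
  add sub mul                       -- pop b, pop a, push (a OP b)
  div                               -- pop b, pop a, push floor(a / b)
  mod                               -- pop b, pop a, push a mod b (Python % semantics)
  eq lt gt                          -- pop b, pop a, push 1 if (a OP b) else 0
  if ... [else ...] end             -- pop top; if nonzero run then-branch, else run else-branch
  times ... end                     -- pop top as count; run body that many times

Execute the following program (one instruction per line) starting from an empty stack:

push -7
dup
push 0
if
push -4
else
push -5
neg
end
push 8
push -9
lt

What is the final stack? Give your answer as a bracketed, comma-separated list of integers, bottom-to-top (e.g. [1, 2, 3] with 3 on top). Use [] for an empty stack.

Answer: [-7, -7, 5, 0]

Derivation:
After 'push -7': [-7]
After 'dup': [-7, -7]
After 'push 0': [-7, -7, 0]
After 'if': [-7, -7]
After 'push -5': [-7, -7, -5]
After 'neg': [-7, -7, 5]
After 'push 8': [-7, -7, 5, 8]
After 'push -9': [-7, -7, 5, 8, -9]
After 'lt': [-7, -7, 5, 0]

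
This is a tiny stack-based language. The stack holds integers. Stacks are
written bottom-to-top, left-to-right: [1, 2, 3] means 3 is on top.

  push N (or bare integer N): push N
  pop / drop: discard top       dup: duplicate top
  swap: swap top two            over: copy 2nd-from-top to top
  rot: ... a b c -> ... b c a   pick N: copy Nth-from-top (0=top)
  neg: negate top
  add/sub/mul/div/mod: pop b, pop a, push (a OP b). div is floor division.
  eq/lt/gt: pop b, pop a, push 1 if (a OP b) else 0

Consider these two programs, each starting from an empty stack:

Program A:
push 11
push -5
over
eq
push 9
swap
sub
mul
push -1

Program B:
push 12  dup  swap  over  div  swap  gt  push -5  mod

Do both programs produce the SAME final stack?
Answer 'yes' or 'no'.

Answer: no

Derivation:
Program A trace:
  After 'push 11': [11]
  After 'push -5': [11, -5]
  After 'over': [11, -5, 11]
  After 'eq': [11, 0]
  After 'push 9': [11, 0, 9]
  After 'swap': [11, 9, 0]
  After 'sub': [11, 9]
  After 'mul': [99]
  After 'push -1': [99, -1]
Program A final stack: [99, -1]

Program B trace:
  After 'push 12': [12]
  After 'dup': [12, 12]
  After 'swap': [12, 12]
  After 'over': [12, 12, 12]
  After 'div': [12, 1]
  After 'swap': [1, 12]
  After 'gt': [0]
  After 'push -5': [0, -5]
  After 'mod': [0]
Program B final stack: [0]
Same: no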